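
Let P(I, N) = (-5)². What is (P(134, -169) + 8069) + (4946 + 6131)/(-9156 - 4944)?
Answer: 114114323/14100 ≈ 8093.2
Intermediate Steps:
P(I, N) = 25
(P(134, -169) + 8069) + (4946 + 6131)/(-9156 - 4944) = (25 + 8069) + (4946 + 6131)/(-9156 - 4944) = 8094 + 11077/(-14100) = 8094 + 11077*(-1/14100) = 8094 - 11077/14100 = 114114323/14100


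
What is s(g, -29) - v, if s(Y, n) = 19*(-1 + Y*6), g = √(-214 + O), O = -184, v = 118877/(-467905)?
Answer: -8771318/467905 + 114*I*√398 ≈ -18.746 + 2274.3*I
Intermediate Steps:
v = -118877/467905 (v = 118877*(-1/467905) = -118877/467905 ≈ -0.25406)
g = I*√398 (g = √(-214 - 184) = √(-398) = I*√398 ≈ 19.95*I)
s(Y, n) = -19 + 114*Y (s(Y, n) = 19*(-1 + 6*Y) = -19 + 114*Y)
s(g, -29) - v = (-19 + 114*(I*√398)) - 1*(-118877/467905) = (-19 + 114*I*√398) + 118877/467905 = -8771318/467905 + 114*I*√398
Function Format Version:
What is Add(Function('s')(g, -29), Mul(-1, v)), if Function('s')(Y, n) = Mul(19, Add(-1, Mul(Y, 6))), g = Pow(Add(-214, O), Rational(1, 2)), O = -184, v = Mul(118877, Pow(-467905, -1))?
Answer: Add(Rational(-8771318, 467905), Mul(114, I, Pow(398, Rational(1, 2)))) ≈ Add(-18.746, Mul(2274.3, I))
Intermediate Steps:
v = Rational(-118877, 467905) (v = Mul(118877, Rational(-1, 467905)) = Rational(-118877, 467905) ≈ -0.25406)
g = Mul(I, Pow(398, Rational(1, 2))) (g = Pow(Add(-214, -184), Rational(1, 2)) = Pow(-398, Rational(1, 2)) = Mul(I, Pow(398, Rational(1, 2))) ≈ Mul(19.950, I))
Function('s')(Y, n) = Add(-19, Mul(114, Y)) (Function('s')(Y, n) = Mul(19, Add(-1, Mul(6, Y))) = Add(-19, Mul(114, Y)))
Add(Function('s')(g, -29), Mul(-1, v)) = Add(Add(-19, Mul(114, Mul(I, Pow(398, Rational(1, 2))))), Mul(-1, Rational(-118877, 467905))) = Add(Add(-19, Mul(114, I, Pow(398, Rational(1, 2)))), Rational(118877, 467905)) = Add(Rational(-8771318, 467905), Mul(114, I, Pow(398, Rational(1, 2))))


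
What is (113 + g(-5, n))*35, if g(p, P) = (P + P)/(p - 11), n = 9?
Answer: 31325/8 ≈ 3915.6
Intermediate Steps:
g(p, P) = 2*P/(-11 + p) (g(p, P) = (2*P)/(-11 + p) = 2*P/(-11 + p))
(113 + g(-5, n))*35 = (113 + 2*9/(-11 - 5))*35 = (113 + 2*9/(-16))*35 = (113 + 2*9*(-1/16))*35 = (113 - 9/8)*35 = (895/8)*35 = 31325/8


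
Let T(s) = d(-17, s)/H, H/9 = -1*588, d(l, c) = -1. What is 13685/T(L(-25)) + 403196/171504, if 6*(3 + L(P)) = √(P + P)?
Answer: 3105123754319/42876 ≈ 7.2421e+7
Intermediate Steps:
L(P) = -3 + √2*√P/6 (L(P) = -3 + √(P + P)/6 = -3 + √(2*P)/6 = -3 + (√2*√P)/6 = -3 + √2*√P/6)
H = -5292 (H = 9*(-1*588) = 9*(-588) = -5292)
T(s) = 1/5292 (T(s) = -1/(-5292) = -1*(-1/5292) = 1/5292)
13685/T(L(-25)) + 403196/171504 = 13685/(1/5292) + 403196/171504 = 13685*5292 + 403196*(1/171504) = 72421020 + 100799/42876 = 3105123754319/42876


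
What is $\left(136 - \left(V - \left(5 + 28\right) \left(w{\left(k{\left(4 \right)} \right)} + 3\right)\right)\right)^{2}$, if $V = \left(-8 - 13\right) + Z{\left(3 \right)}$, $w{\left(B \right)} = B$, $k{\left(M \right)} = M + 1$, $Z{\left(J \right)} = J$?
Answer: $174724$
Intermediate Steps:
$k{\left(M \right)} = 1 + M$
$V = -18$ ($V = \left(-8 - 13\right) + 3 = -21 + 3 = -18$)
$\left(136 - \left(V - \left(5 + 28\right) \left(w{\left(k{\left(4 \right)} \right)} + 3\right)\right)\right)^{2} = \left(136 - \left(-18 - \left(5 + 28\right) \left(\left(1 + 4\right) + 3\right)\right)\right)^{2} = \left(136 + \left(33 \left(5 + 3\right) + 18\right)\right)^{2} = \left(136 + \left(33 \cdot 8 + 18\right)\right)^{2} = \left(136 + \left(264 + 18\right)\right)^{2} = \left(136 + 282\right)^{2} = 418^{2} = 174724$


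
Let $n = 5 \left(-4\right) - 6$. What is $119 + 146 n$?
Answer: $-3677$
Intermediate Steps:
$n = -26$ ($n = -20 - 6 = -26$)
$119 + 146 n = 119 + 146 \left(-26\right) = 119 - 3796 = -3677$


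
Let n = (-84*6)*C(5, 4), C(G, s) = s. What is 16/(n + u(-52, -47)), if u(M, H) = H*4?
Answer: -4/551 ≈ -0.0072595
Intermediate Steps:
u(M, H) = 4*H
n = -2016 (n = -84*6*4 = -14*36*4 = -504*4 = -2016)
16/(n + u(-52, -47)) = 16/(-2016 + 4*(-47)) = 16/(-2016 - 188) = 16/(-2204) = 16*(-1/2204) = -4/551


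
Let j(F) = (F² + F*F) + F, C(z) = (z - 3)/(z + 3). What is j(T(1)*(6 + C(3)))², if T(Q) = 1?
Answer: 6084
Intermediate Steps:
C(z) = (-3 + z)/(3 + z)
j(F) = F + 2*F² (j(F) = (F² + F²) + F = 2*F² + F = F + 2*F²)
j(T(1)*(6 + C(3)))² = ((1*(6 + (-3 + 3)/(3 + 3)))*(1 + 2*(1*(6 + (-3 + 3)/(3 + 3)))))² = ((1*(6 + 0/6))*(1 + 2*(1*(6 + 0/6))))² = ((1*(6 + (⅙)*0))*(1 + 2*(1*(6 + (⅙)*0))))² = ((1*(6 + 0))*(1 + 2*(1*(6 + 0))))² = ((1*6)*(1 + 2*(1*6)))² = (6*(1 + 2*6))² = (6*(1 + 12))² = (6*13)² = 78² = 6084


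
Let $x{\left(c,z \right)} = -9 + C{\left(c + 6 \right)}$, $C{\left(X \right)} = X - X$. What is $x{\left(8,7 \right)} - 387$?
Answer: $-396$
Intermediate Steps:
$C{\left(X \right)} = 0$
$x{\left(c,z \right)} = -9$ ($x{\left(c,z \right)} = -9 + 0 = -9$)
$x{\left(8,7 \right)} - 387 = -9 - 387 = -396$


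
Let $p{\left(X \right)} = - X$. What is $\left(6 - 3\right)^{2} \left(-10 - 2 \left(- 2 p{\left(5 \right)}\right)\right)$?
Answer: $-270$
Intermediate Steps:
$\left(6 - 3\right)^{2} \left(-10 - 2 \left(- 2 p{\left(5 \right)}\right)\right) = \left(6 - 3\right)^{2} \left(-10 - 2 \left(- 2 \left(\left(-1\right) 5\right)\right)\right) = 3^{2} \left(-10 - 2 \left(\left(-2\right) \left(-5\right)\right)\right) = 9 \left(-10 - 20\right) = 9 \left(-30\right) = -270$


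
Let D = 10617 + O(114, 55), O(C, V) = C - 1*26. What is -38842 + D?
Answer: -28137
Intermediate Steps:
O(C, V) = -26 + C (O(C, V) = C - 26 = -26 + C)
D = 10705 (D = 10617 + (-26 + 114) = 10617 + 88 = 10705)
-38842 + D = -38842 + 10705 = -28137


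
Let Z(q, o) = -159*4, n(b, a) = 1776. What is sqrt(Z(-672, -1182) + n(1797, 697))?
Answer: 2*sqrt(285) ≈ 33.764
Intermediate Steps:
Z(q, o) = -636
sqrt(Z(-672, -1182) + n(1797, 697)) = sqrt(-636 + 1776) = sqrt(1140) = 2*sqrt(285)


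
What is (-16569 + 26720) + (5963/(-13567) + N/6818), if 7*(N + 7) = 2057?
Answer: 3286250683670/323749321 ≈ 10151.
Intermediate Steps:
N = 2008/7 (N = -7 + (⅐)*2057 = -7 + 2057/7 = 2008/7 ≈ 286.86)
(-16569 + 26720) + (5963/(-13567) + N/6818) = (-16569 + 26720) + (5963/(-13567) + (2008/7)/6818) = 10151 + (5963*(-1/13567) + (2008/7)*(1/6818)) = 10151 + (-5963/13567 + 1004/23863) = 10151 - 128673801/323749321 = 3286250683670/323749321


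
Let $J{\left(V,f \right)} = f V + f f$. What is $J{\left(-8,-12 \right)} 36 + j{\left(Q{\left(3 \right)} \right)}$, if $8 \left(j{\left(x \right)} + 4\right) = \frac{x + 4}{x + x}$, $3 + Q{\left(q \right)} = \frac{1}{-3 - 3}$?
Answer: $\frac{2625339}{304} \approx 8636.0$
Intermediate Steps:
$Q{\left(q \right)} = - \frac{19}{6}$ ($Q{\left(q \right)} = -3 + \frac{1}{-3 - 3} = -3 + \frac{1}{-6} = -3 - \frac{1}{6} = - \frac{19}{6}$)
$j{\left(x \right)} = -4 + \frac{4 + x}{16 x}$ ($j{\left(x \right)} = -4 + \frac{\left(x + 4\right) \frac{1}{x + x}}{8} = -4 + \frac{\left(4 + x\right) \frac{1}{2 x}}{8} = -4 + \frac{\frac{1}{2} \frac{1}{x} \left(4 + x\right)}{8} = -4 + \frac{4 + x}{16 x}$)
$J{\left(V,f \right)} = f^{2} + V f$ ($J{\left(V,f \right)} = V f + f^{2} = f^{2} + V f$)
$J{\left(-8,-12 \right)} 36 + j{\left(Q{\left(3 \right)} \right)} = - 12 \left(-8 - 12\right) 36 + \frac{4 - - \frac{399}{2}}{16 \left(- \frac{19}{6}\right)} = \left(-12\right) \left(-20\right) 36 + \frac{1}{16} \left(- \frac{6}{19}\right) \left(4 + \frac{399}{2}\right) = 240 \cdot 36 + \frac{1}{16} \left(- \frac{6}{19}\right) \frac{407}{2} = 8640 - \frac{1221}{304} = \frac{2625339}{304}$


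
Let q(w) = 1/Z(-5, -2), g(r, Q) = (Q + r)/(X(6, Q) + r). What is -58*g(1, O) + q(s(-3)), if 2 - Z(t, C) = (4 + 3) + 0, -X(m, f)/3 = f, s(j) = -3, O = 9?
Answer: 1437/65 ≈ 22.108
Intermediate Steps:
X(m, f) = -3*f
Z(t, C) = -5 (Z(t, C) = 2 - ((4 + 3) + 0) = 2 - (7 + 0) = 2 - 1*7 = 2 - 7 = -5)
g(r, Q) = (Q + r)/(r - 3*Q) (g(r, Q) = (Q + r)/(-3*Q + r) = (Q + r)/(r - 3*Q))
q(w) = -⅕ (q(w) = 1/(-5) = -⅕)
-58*g(1, O) + q(s(-3)) = -58*(9 + 1)/(1 - 3*9) - ⅕ = -58*10/(1 - 27) - ⅕ = -58*10/(-26) - ⅕ = -(-29)*10/13 - ⅕ = -58*(-5/13) - ⅕ = 290/13 - ⅕ = 1437/65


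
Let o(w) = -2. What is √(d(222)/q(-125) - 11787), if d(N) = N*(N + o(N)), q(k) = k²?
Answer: 3*I*√20458115/125 ≈ 108.55*I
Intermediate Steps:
d(N) = N*(-2 + N) (d(N) = N*(N - 2) = N*(-2 + N))
√(d(222)/q(-125) - 11787) = √((222*(-2 + 222))/((-125)²) - 11787) = √((222*220)/15625 - 11787) = √(48840*(1/15625) - 11787) = √(9768/3125 - 11787) = √(-36824607/3125) = 3*I*√20458115/125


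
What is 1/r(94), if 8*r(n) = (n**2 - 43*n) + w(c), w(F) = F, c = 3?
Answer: 8/4797 ≈ 0.0016677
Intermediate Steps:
r(n) = 3/8 - 43*n/8 + n**2/8 (r(n) = ((n**2 - 43*n) + 3)/8 = (3 + n**2 - 43*n)/8 = 3/8 - 43*n/8 + n**2/8)
1/r(94) = 1/(3/8 - 43/8*94 + (1/8)*94**2) = 1/(3/8 - 2021/4 + (1/8)*8836) = 1/(3/8 - 2021/4 + 2209/2) = 1/(4797/8) = 8/4797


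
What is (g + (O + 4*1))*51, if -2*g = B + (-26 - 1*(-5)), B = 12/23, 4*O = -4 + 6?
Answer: 17289/23 ≈ 751.70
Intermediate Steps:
O = ½ (O = (-4 + 6)/4 = (¼)*2 = ½ ≈ 0.50000)
B = 12/23 (B = 12*(1/23) = 12/23 ≈ 0.52174)
g = 471/46 (g = -(12/23 + (-26 - 1*(-5)))/2 = -(12/23 + (-26 + 5))/2 = -(12/23 - 21)/2 = -½*(-471/23) = 471/46 ≈ 10.239)
(g + (O + 4*1))*51 = (471/46 + (½ + 4*1))*51 = (471/46 + (½ + 4))*51 = (471/46 + 9/2)*51 = (339/23)*51 = 17289/23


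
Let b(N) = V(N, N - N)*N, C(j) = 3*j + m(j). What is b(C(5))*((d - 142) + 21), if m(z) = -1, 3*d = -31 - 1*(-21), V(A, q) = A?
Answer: -73108/3 ≈ -24369.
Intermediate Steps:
d = -10/3 (d = (-31 - 1*(-21))/3 = (-31 + 21)/3 = (⅓)*(-10) = -10/3 ≈ -3.3333)
C(j) = -1 + 3*j (C(j) = 3*j - 1 = -1 + 3*j)
b(N) = N² (b(N) = N*N = N²)
b(C(5))*((d - 142) + 21) = (-1 + 3*5)²*((-10/3 - 142) + 21) = (-1 + 15)²*(-436/3 + 21) = 14²*(-373/3) = 196*(-373/3) = -73108/3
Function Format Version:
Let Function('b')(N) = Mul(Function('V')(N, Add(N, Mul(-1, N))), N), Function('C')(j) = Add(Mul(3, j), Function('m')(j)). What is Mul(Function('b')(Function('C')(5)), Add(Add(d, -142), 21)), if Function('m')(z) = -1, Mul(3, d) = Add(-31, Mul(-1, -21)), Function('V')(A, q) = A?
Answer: Rational(-73108, 3) ≈ -24369.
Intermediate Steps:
d = Rational(-10, 3) (d = Mul(Rational(1, 3), Add(-31, Mul(-1, -21))) = Mul(Rational(1, 3), Add(-31, 21)) = Mul(Rational(1, 3), -10) = Rational(-10, 3) ≈ -3.3333)
Function('C')(j) = Add(-1, Mul(3, j)) (Function('C')(j) = Add(Mul(3, j), -1) = Add(-1, Mul(3, j)))
Function('b')(N) = Pow(N, 2) (Function('b')(N) = Mul(N, N) = Pow(N, 2))
Mul(Function('b')(Function('C')(5)), Add(Add(d, -142), 21)) = Mul(Pow(Add(-1, Mul(3, 5)), 2), Add(Add(Rational(-10, 3), -142), 21)) = Mul(Pow(Add(-1, 15), 2), Add(Rational(-436, 3), 21)) = Mul(Pow(14, 2), Rational(-373, 3)) = Mul(196, Rational(-373, 3)) = Rational(-73108, 3)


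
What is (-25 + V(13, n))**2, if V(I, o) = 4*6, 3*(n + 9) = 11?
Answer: 1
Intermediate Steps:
n = -16/3 (n = -9 + (1/3)*11 = -9 + 11/3 = -16/3 ≈ -5.3333)
V(I, o) = 24
(-25 + V(13, n))**2 = (-25 + 24)**2 = (-1)**2 = 1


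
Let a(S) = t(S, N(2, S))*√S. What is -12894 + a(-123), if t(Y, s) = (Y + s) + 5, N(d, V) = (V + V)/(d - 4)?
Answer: -12894 + 5*I*√123 ≈ -12894.0 + 55.453*I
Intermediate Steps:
N(d, V) = 2*V/(-4 + d) (N(d, V) = (2*V)/(-4 + d) = 2*V/(-4 + d))
t(Y, s) = 5 + Y + s
a(S) = 5*√S (a(S) = (5 + S + 2*S/(-4 + 2))*√S = (5 + S + 2*S/(-2))*√S = (5 + S + 2*S*(-½))*√S = (5 + S - S)*√S = 5*√S)
-12894 + a(-123) = -12894 + 5*√(-123) = -12894 + 5*(I*√123) = -12894 + 5*I*√123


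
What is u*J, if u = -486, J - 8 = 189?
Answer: -95742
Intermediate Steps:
J = 197 (J = 8 + 189 = 197)
u*J = -486*197 = -95742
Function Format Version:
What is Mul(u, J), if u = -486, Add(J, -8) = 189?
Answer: -95742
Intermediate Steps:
J = 197 (J = Add(8, 189) = 197)
Mul(u, J) = Mul(-486, 197) = -95742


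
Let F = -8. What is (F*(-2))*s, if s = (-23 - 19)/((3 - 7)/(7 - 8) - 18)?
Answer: 48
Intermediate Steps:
s = 3 (s = -42/(-4/(-1) - 18) = -42/(-4*(-1) - 18) = -42/(4 - 18) = -42/(-14) = -42*(-1/14) = 3)
(F*(-2))*s = -8*(-2)*3 = 16*3 = 48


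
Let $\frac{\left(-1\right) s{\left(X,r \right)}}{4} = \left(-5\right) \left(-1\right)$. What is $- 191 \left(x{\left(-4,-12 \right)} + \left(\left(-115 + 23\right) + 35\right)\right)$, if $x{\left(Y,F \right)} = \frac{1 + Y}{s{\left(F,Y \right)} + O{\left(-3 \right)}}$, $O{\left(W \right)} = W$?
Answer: $\frac{249828}{23} \approx 10862.0$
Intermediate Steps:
$s{\left(X,r \right)} = -20$ ($s{\left(X,r \right)} = - 4 \left(\left(-5\right) \left(-1\right)\right) = \left(-4\right) 5 = -20$)
$x{\left(Y,F \right)} = - \frac{1}{23} - \frac{Y}{23}$ ($x{\left(Y,F \right)} = \frac{1 + Y}{-20 - 3} = \frac{1 + Y}{-23} = \left(1 + Y\right) \left(- \frac{1}{23}\right) = - \frac{1}{23} - \frac{Y}{23}$)
$- 191 \left(x{\left(-4,-12 \right)} + \left(\left(-115 + 23\right) + 35\right)\right) = - 191 \left(\left(- \frac{1}{23} - - \frac{4}{23}\right) + \left(\left(-115 + 23\right) + 35\right)\right) = - 191 \left(\left(- \frac{1}{23} + \frac{4}{23}\right) + \left(-92 + 35\right)\right) = - 191 \left(\frac{3}{23} - 57\right) = \left(-191\right) \left(- \frac{1308}{23}\right) = \frac{249828}{23}$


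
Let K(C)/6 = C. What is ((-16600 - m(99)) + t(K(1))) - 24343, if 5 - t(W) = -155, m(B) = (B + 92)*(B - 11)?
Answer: -57591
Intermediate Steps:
K(C) = 6*C
m(B) = (-11 + B)*(92 + B) (m(B) = (92 + B)*(-11 + B) = (-11 + B)*(92 + B))
t(W) = 160 (t(W) = 5 - 1*(-155) = 5 + 155 = 160)
((-16600 - m(99)) + t(K(1))) - 24343 = ((-16600 - (-1012 + 99² + 81*99)) + 160) - 24343 = ((-16600 - (-1012 + 9801 + 8019)) + 160) - 24343 = ((-16600 - 1*16808) + 160) - 24343 = ((-16600 - 16808) + 160) - 24343 = (-33408 + 160) - 24343 = -33248 - 24343 = -57591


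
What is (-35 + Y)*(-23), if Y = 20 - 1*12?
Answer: 621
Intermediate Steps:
Y = 8 (Y = 20 - 12 = 8)
(-35 + Y)*(-23) = (-35 + 8)*(-23) = -27*(-23) = 621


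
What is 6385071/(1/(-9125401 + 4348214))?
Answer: -30502678175277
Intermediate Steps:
6385071/(1/(-9125401 + 4348214)) = 6385071/(1/(-4777187)) = 6385071/(-1/4777187) = 6385071*(-4777187) = -30502678175277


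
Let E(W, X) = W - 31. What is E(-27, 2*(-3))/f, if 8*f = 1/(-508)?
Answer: 235712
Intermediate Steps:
E(W, X) = -31 + W
f = -1/4064 (f = (1/8)/(-508) = (1/8)*(-1/508) = -1/4064 ≈ -0.00024606)
E(-27, 2*(-3))/f = (-31 - 27)/(-1/4064) = -58*(-4064) = 235712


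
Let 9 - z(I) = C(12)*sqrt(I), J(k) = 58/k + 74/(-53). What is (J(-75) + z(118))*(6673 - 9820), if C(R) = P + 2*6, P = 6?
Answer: -28481399/1325 + 56646*sqrt(118) ≈ 5.9384e+5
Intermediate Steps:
J(k) = -74/53 + 58/k (J(k) = 58/k + 74*(-1/53) = 58/k - 74/53 = -74/53 + 58/k)
C(R) = 18 (C(R) = 6 + 2*6 = 6 + 12 = 18)
z(I) = 9 - 18*sqrt(I)
(J(-75) + z(118))*(6673 - 9820) = ((-74/53 + 58/(-75)) + (9 - 18*sqrt(118)))*(6673 - 9820) = ((-74/53 + 58*(-1/75)) + (9 - 18*sqrt(118)))*(-3147) = ((-74/53 - 58/75) + (9 - 18*sqrt(118)))*(-3147) = (-8624/3975 + (9 - 18*sqrt(118)))*(-3147) = (27151/3975 - 18*sqrt(118))*(-3147) = -28481399/1325 + 56646*sqrt(118)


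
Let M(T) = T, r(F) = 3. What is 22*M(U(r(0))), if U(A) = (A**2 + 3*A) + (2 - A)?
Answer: 374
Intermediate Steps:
U(A) = 2 + A**2 + 2*A
22*M(U(r(0))) = 22*(2 + 3**2 + 2*3) = 22*(2 + 9 + 6) = 22*17 = 374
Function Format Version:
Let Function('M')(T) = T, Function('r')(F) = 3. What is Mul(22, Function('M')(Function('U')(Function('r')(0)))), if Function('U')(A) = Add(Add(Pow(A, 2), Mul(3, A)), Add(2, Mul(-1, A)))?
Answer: 374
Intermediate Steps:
Function('U')(A) = Add(2, Pow(A, 2), Mul(2, A))
Mul(22, Function('M')(Function('U')(Function('r')(0)))) = Mul(22, Add(2, Pow(3, 2), Mul(2, 3))) = Mul(22, Add(2, 9, 6)) = Mul(22, 17) = 374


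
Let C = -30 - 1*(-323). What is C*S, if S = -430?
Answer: -125990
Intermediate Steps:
C = 293 (C = -30 + 323 = 293)
C*S = 293*(-430) = -125990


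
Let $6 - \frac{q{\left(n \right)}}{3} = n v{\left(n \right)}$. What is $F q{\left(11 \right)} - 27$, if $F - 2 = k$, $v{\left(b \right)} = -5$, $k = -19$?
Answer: $-3138$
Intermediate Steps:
$F = -17$ ($F = 2 - 19 = -17$)
$q{\left(n \right)} = 18 + 15 n$ ($q{\left(n \right)} = 18 - 3 n \left(-5\right) = 18 - 3 \left(- 5 n\right) = 18 + 15 n$)
$F q{\left(11 \right)} - 27 = - 17 \left(18 + 15 \cdot 11\right) - 27 = - 17 \left(18 + 165\right) - 27 = \left(-17\right) 183 - 27 = -3111 - 27 = -3138$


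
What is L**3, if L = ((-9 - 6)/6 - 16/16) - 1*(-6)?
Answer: 125/8 ≈ 15.625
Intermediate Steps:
L = 5/2 (L = (-15*1/6 - 16*1/16) + 6 = (-5/2 - 1) + 6 = -7/2 + 6 = 5/2 ≈ 2.5000)
L**3 = (5/2)**3 = 125/8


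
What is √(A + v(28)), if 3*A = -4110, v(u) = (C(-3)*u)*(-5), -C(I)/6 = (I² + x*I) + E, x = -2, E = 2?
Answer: √12910 ≈ 113.62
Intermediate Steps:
C(I) = -12 - 6*I² + 12*I (C(I) = -6*((I² - 2*I) + 2) = -6*(2 + I² - 2*I) = -12 - 6*I² + 12*I)
v(u) = 510*u (v(u) = ((-12 - 6*(-3)² + 12*(-3))*u)*(-5) = ((-12 - 6*9 - 36)*u)*(-5) = ((-12 - 54 - 36)*u)*(-5) = -102*u*(-5) = 510*u)
A = -1370 (A = (⅓)*(-4110) = -1370)
√(A + v(28)) = √(-1370 + 510*28) = √(-1370 + 14280) = √12910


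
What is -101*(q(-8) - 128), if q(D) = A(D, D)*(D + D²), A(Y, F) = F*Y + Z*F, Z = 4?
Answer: -168064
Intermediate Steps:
A(Y, F) = 4*F + F*Y (A(Y, F) = F*Y + 4*F = 4*F + F*Y)
q(D) = D*(4 + D)*(D + D²) (q(D) = (D*(4 + D))*(D + D²) = D*(4 + D)*(D + D²))
-101*(q(-8) - 128) = -101*((-8)²*(1 - 8)*(4 - 8) - 128) = -101*(64*(-7)*(-4) - 128) = -101*(1792 - 128) = -101*1664 = -168064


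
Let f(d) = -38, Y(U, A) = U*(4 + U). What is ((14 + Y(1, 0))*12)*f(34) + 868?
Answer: -7796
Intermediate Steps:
((14 + Y(1, 0))*12)*f(34) + 868 = ((14 + 1*(4 + 1))*12)*(-38) + 868 = ((14 + 1*5)*12)*(-38) + 868 = ((14 + 5)*12)*(-38) + 868 = (19*12)*(-38) + 868 = 228*(-38) + 868 = -8664 + 868 = -7796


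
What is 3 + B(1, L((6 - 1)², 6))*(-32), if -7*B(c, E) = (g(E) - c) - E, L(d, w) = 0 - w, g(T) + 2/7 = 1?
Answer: 1427/49 ≈ 29.122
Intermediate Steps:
g(T) = 5/7 (g(T) = -2/7 + 1 = 5/7)
L(d, w) = -w
B(c, E) = -5/49 + E/7 + c/7 (B(c, E) = -((5/7 - c) - E)/7 = -(5/7 - E - c)/7 = -5/49 + E/7 + c/7)
3 + B(1, L((6 - 1)², 6))*(-32) = 3 + (-5/49 + (-1*6)/7 + (⅐)*1)*(-32) = 3 + (-5/49 + (⅐)*(-6) + ⅐)*(-32) = 3 + (-5/49 - 6/7 + ⅐)*(-32) = 3 - 40/49*(-32) = 3 + 1280/49 = 1427/49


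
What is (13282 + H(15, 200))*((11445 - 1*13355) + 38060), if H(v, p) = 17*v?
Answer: 489362550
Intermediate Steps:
(13282 + H(15, 200))*((11445 - 1*13355) + 38060) = (13282 + 17*15)*((11445 - 1*13355) + 38060) = (13282 + 255)*((11445 - 13355) + 38060) = 13537*(-1910 + 38060) = 13537*36150 = 489362550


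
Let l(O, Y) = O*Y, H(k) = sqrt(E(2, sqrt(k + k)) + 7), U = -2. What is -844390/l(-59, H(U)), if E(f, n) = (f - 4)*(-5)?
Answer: 49670*sqrt(17)/59 ≈ 3471.1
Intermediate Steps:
E(f, n) = 20 - 5*f (E(f, n) = (-4 + f)*(-5) = 20 - 5*f)
H(k) = sqrt(17) (H(k) = sqrt((20 - 5*2) + 7) = sqrt((20 - 10) + 7) = sqrt(10 + 7) = sqrt(17))
-844390/l(-59, H(U)) = -844390*(-sqrt(17)/1003) = -(-49670)*sqrt(17)/59 = 49670*sqrt(17)/59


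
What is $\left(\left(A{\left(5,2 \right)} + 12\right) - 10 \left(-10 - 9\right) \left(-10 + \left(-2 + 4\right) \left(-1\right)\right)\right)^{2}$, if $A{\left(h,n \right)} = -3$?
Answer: $5157441$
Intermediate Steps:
$\left(\left(A{\left(5,2 \right)} + 12\right) - 10 \left(-10 - 9\right) \left(-10 + \left(-2 + 4\right) \left(-1\right)\right)\right)^{2} = \left(\left(-3 + 12\right) - 10 \left(-10 - 9\right) \left(-10 + \left(-2 + 4\right) \left(-1\right)\right)\right)^{2} = \left(9 - 10 \left(- 19 \left(-10 + 2 \left(-1\right)\right)\right)\right)^{2} = \left(9 - 10 \left(- 19 \left(-10 - 2\right)\right)\right)^{2} = \left(9 - 10 \left(\left(-19\right) \left(-12\right)\right)\right)^{2} = \left(9 - 2280\right)^{2} = \left(-2271\right)^{2} = 5157441$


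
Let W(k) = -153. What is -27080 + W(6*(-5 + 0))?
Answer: -27233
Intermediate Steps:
-27080 + W(6*(-5 + 0)) = -27080 - 153 = -27233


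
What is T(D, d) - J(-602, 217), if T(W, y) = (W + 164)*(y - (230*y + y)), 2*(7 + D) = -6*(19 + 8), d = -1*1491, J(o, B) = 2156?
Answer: 26060524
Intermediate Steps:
d = -1491
D = -88 (D = -7 + (-6*(19 + 8))/2 = -7 + (-6*27)/2 = -7 + (½)*(-162) = -7 - 81 = -88)
T(W, y) = -230*y*(164 + W) (T(W, y) = (164 + W)*(y - 231*y) = (164 + W)*(-230*y) = -230*y*(164 + W))
T(D, d) - J(-602, 217) = -230*(-1491)*(164 - 88) - 1*2156 = -230*(-1491)*76 - 2156 = 26062680 - 2156 = 26060524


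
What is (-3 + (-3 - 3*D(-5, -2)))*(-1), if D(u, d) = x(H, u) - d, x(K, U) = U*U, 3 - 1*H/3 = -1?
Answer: 87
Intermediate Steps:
H = 12 (H = 9 - 3*(-1) = 9 + 3 = 12)
x(K, U) = U²
D(u, d) = u² - d
(-3 + (-3 - 3*D(-5, -2)))*(-1) = (-3 + (-3 - 3*((-5)² - 1*(-2))))*(-1) = (-3 + (-3 - 3*(25 + 2)))*(-1) = (-3 + (-3 - 3*27))*(-1) = (-3 + (-3 - 81))*(-1) = (-3 - 84)*(-1) = -87*(-1) = 87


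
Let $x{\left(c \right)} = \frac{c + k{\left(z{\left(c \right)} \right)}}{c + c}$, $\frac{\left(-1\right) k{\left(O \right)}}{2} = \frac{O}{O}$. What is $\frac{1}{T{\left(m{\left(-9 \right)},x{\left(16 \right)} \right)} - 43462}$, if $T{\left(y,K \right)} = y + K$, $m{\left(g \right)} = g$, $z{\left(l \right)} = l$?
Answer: $- \frac{16}{695529} \approx -2.3004 \cdot 10^{-5}$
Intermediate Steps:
$k{\left(O \right)} = -2$ ($k{\left(O \right)} = - 2 \frac{O}{O} = \left(-2\right) 1 = -2$)
$x{\left(c \right)} = \frac{-2 + c}{2 c}$ ($x{\left(c \right)} = \frac{c - 2}{c + c} = \frac{-2 + c}{2 c}$)
$T{\left(y,K \right)} = K + y$
$\frac{1}{T{\left(m{\left(-9 \right)},x{\left(16 \right)} \right)} - 43462} = \frac{1}{\left(\frac{-2 + 16}{2 \cdot 16} - 9\right) - 43462} = \frac{1}{\left(\frac{1}{2} \cdot \frac{1}{16} \cdot 14 - 9\right) - 43462} = \frac{1}{\left(\frac{7}{16} - 9\right) - 43462} = \frac{1}{- \frac{137}{16} - 43462} = \frac{1}{- \frac{695529}{16}} = - \frac{16}{695529}$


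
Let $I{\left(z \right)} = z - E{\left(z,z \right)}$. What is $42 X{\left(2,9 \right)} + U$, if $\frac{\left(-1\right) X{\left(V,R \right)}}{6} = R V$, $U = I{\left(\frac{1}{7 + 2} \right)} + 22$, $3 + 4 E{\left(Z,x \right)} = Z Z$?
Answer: $- \frac{731129}{162} \approx -4513.1$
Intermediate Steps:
$E{\left(Z,x \right)} = - \frac{3}{4} + \frac{Z^{2}}{4}$ ($E{\left(Z,x \right)} = - \frac{3}{4} + \frac{Z Z}{4} = - \frac{3}{4} + \frac{Z^{2}}{4}$)
$I{\left(z \right)} = \frac{3}{4} + z - \frac{z^{2}}{4}$ ($I{\left(z \right)} = z - \left(- \frac{3}{4} + \frac{z^{2}}{4}\right) = \frac{3}{4} + z - \frac{z^{2}}{4}$)
$U = \frac{3703}{162}$ ($U = \left(\frac{3}{4} + \frac{1}{7 + 2} - \frac{\left(\frac{1}{7 + 2}\right)^{2}}{4}\right) + 22 = \left(\frac{3}{4} + \frac{1}{9} - \frac{\left(\frac{1}{9}\right)^{2}}{4}\right) + 22 = \left(\frac{3}{4} + \frac{1}{9} - \frac{1}{4 \cdot 81}\right) + 22 = \left(\frac{3}{4} + \frac{1}{9} - \frac{1}{324}\right) + 22 = \frac{139}{162} + 22 = \frac{3703}{162} \approx 22.858$)
$X{\left(V,R \right)} = - 6 R V$
$42 X{\left(2,9 \right)} + U = 42 \left(\left(-6\right) 9 \cdot 2\right) + \frac{3703}{162} = 42 \left(-108\right) + \frac{3703}{162} = -4536 + \frac{3703}{162} = - \frac{731129}{162}$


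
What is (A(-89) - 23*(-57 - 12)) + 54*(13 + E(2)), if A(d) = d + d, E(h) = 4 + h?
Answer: 2435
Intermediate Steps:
A(d) = 2*d
(A(-89) - 23*(-57 - 12)) + 54*(13 + E(2)) = (2*(-89) - 23*(-57 - 12)) + 54*(13 + (4 + 2)) = (-178 - 23*(-69)) + 54*(13 + 6) = (-178 + 1587) + 54*19 = 1409 + 1026 = 2435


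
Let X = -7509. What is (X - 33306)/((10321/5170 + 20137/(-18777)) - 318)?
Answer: 360200129850/2798256863 ≈ 128.72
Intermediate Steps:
(X - 33306)/((10321/5170 + 20137/(-18777)) - 318) = (-7509 - 33306)/((10321/5170 + 20137/(-18777)) - 318) = -40815/((10321*(1/5170) + 20137*(-1/18777)) - 318) = -40815/((10321/5170 - 20137/18777) - 318) = -40815/(8153557/8825190 - 318) = -40815/(-2798256863/8825190) = -40815*(-8825190/2798256863) = 360200129850/2798256863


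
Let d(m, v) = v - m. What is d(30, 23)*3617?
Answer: -25319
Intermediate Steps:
d(30, 23)*3617 = (23 - 1*30)*3617 = (23 - 30)*3617 = -7*3617 = -25319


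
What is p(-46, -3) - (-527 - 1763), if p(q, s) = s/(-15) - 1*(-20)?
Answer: 11551/5 ≈ 2310.2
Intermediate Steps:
p(q, s) = 20 - s/15 (p(q, s) = s*(-1/15) + 20 = -s/15 + 20 = 20 - s/15)
p(-46, -3) - (-527 - 1763) = (20 - 1/15*(-3)) - (-527 - 1763) = (20 + ⅕) - 1*(-2290) = 101/5 + 2290 = 11551/5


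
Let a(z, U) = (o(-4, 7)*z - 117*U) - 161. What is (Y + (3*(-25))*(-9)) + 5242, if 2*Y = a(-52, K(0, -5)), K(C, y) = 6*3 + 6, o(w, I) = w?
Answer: 9073/2 ≈ 4536.5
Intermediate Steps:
K(C, y) = 24 (K(C, y) = 18 + 6 = 24)
a(z, U) = -161 - 117*U - 4*z (a(z, U) = (-4*z - 117*U) - 161 = (-117*U - 4*z) - 161 = -161 - 117*U - 4*z)
Y = -2761/2 (Y = (-161 - 117*24 - 4*(-52))/2 = (-161 - 2808 + 208)/2 = (½)*(-2761) = -2761/2 ≈ -1380.5)
(Y + (3*(-25))*(-9)) + 5242 = (-2761/2 + (3*(-25))*(-9)) + 5242 = (-2761/2 - 75*(-9)) + 5242 = (-2761/2 + 675) + 5242 = -1411/2 + 5242 = 9073/2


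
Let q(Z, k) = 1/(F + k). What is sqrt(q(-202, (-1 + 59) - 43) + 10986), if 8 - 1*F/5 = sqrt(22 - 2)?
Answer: sqrt(3021155 - 549300*sqrt(5))/(5*sqrt(11 - 2*sqrt(5))) ≈ 104.81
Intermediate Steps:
F = 40 - 10*sqrt(5) (F = 40 - 5*sqrt(22 - 2) = 40 - 10*sqrt(5) ≈ 17.639)
q(Z, k) = 1/(40 + k - 10*sqrt(5)) (q(Z, k) = 1/((40 - 10*sqrt(5)) + k) = 1/(40 + k - 10*sqrt(5)))
sqrt(q(-202, (-1 + 59) - 43) + 10986) = sqrt(1/(40 + ((-1 + 59) - 43) - 10*sqrt(5)) + 10986) = sqrt(1/(40 + (58 - 43) - 10*sqrt(5)) + 10986) = sqrt(1/(40 + 15 - 10*sqrt(5)) + 10986) = sqrt(1/(55 - 10*sqrt(5)) + 10986) = sqrt(10986 + 1/(55 - 10*sqrt(5)))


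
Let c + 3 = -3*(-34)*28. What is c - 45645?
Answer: -42792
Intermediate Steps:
c = 2853 (c = -3 - 3*(-34)*28 = -3 + 102*28 = -3 + 2856 = 2853)
c - 45645 = 2853 - 45645 = -42792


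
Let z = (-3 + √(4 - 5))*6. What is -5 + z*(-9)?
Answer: 157 - 54*I ≈ 157.0 - 54.0*I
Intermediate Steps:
z = -18 + 6*I (z = (-3 + √(-1))*6 = (-3 + I)*6 = -18 + 6*I ≈ -18.0 + 6.0*I)
-5 + z*(-9) = -5 + (-18 + 6*I)*(-9) = -5 + (162 - 54*I) = 157 - 54*I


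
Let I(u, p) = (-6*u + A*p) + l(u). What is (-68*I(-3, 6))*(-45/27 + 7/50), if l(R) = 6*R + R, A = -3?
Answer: -54502/25 ≈ -2180.1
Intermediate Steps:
l(R) = 7*R
I(u, p) = u - 3*p (I(u, p) = (-6*u - 3*p) + 7*u = u - 3*p)
(-68*I(-3, 6))*(-45/27 + 7/50) = (-68*(-3 - 3*6))*(-45/27 + 7/50) = (-68*(-3 - 18))*(-45*1/27 + 7*(1/50)) = (-68*(-21))*(-5/3 + 7/50) = 1428*(-229/150) = -54502/25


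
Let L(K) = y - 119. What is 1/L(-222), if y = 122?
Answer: ⅓ ≈ 0.33333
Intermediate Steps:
L(K) = 3 (L(K) = 122 - 119 = 3)
1/L(-222) = 1/3 = ⅓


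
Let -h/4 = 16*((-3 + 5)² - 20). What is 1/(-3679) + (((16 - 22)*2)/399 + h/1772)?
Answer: 118684485/216763001 ≈ 0.54753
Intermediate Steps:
h = 1024 (h = -64*((-3 + 5)² - 20) = -64*(2² - 20) = -64*(4 - 20) = -64*(-16) = -4*(-256) = 1024)
1/(-3679) + (((16 - 22)*2)/399 + h/1772) = 1/(-3679) + (((16 - 22)*2)/399 + 1024/1772) = -1/3679 + (-6*2*(1/399) + 1024*(1/1772)) = -1/3679 + (-12*1/399 + 256/443) = -1/3679 + (-4/133 + 256/443) = -1/3679 + 32276/58919 = 118684485/216763001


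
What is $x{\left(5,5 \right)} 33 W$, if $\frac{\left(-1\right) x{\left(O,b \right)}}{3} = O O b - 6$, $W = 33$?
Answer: $-388773$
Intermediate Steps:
$x{\left(O,b \right)} = 18 - 3 b O^{2}$ ($x{\left(O,b \right)} = - 3 \left(O O b - 6\right) = - 3 \left(O^{2} b - 6\right) = - 3 \left(b O^{2} - 6\right) = - 3 \left(-6 + b O^{2}\right) = 18 - 3 b O^{2}$)
$x{\left(5,5 \right)} 33 W = \left(18 - 15 \cdot 5^{2}\right) 33 \cdot 33 = \left(18 - 15 \cdot 25\right) 33 \cdot 33 = \left(18 - 375\right) 33 \cdot 33 = \left(-357\right) 33 \cdot 33 = \left(-11781\right) 33 = -388773$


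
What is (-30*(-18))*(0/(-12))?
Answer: 0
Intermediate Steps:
(-30*(-18))*(0/(-12)) = 540*(0*(-1/12)) = 540*0 = 0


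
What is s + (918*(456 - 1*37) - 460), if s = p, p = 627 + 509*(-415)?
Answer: 173574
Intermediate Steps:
p = -210608 (p = 627 - 211235 = -210608)
s = -210608
s + (918*(456 - 1*37) - 460) = -210608 + (918*(456 - 1*37) - 460) = -210608 + (918*(456 - 37) - 460) = -210608 + (918*419 - 460) = -210608 + (384642 - 460) = -210608 + 384182 = 173574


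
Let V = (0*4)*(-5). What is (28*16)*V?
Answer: 0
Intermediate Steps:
V = 0 (V = 0*(-5) = 0)
(28*16)*V = (28*16)*0 = 448*0 = 0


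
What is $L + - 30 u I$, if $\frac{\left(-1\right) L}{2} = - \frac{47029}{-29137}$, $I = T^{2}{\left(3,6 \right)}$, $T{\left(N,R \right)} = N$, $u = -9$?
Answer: $\frac{70708852}{29137} \approx 2426.8$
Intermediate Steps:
$I = 9$ ($I = 3^{2} = 9$)
$L = - \frac{94058}{29137}$ ($L = - 2 \left(- \frac{47029}{-29137}\right) = - 2 \left(\left(-47029\right) \left(- \frac{1}{29137}\right)\right) = \left(-2\right) \frac{47029}{29137} = - \frac{94058}{29137} \approx -3.2281$)
$L + - 30 u I = - \frac{94058}{29137} + \left(-30\right) \left(-9\right) 9 = - \frac{94058}{29137} + 270 \cdot 9 = - \frac{94058}{29137} + 2430 = \frac{70708852}{29137}$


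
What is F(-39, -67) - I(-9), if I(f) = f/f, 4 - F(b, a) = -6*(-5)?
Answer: -27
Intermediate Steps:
F(b, a) = -26 (F(b, a) = 4 - (-6)*(-5) = 4 - 1*30 = 4 - 30 = -26)
I(f) = 1
F(-39, -67) - I(-9) = -26 - 1*1 = -26 - 1 = -27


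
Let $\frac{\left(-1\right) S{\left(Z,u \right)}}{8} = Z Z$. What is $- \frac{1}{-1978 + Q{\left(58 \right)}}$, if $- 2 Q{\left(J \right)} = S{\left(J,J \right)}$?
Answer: $- \frac{1}{11478} \approx -8.7123 \cdot 10^{-5}$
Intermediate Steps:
$S{\left(Z,u \right)} = - 8 Z^{2}$ ($S{\left(Z,u \right)} = - 8 Z Z = - 8 Z^{2}$)
$Q{\left(J \right)} = 4 J^{2}$ ($Q{\left(J \right)} = - \frac{\left(-8\right) J^{2}}{2} = 4 J^{2}$)
$- \frac{1}{-1978 + Q{\left(58 \right)}} = - \frac{1}{-1978 + 4 \cdot 58^{2}} = - \frac{1}{-1978 + 4 \cdot 3364} = - \frac{1}{-1978 + 13456} = - \frac{1}{11478}$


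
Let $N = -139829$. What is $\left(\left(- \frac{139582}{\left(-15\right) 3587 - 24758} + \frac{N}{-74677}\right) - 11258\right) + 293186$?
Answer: $\frac{1654050456393869}{5866849151} \approx 2.8193 \cdot 10^{5}$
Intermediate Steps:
$\left(\left(- \frac{139582}{\left(-15\right) 3587 - 24758} + \frac{N}{-74677}\right) - 11258\right) + 293186 = \left(\left(- \frac{139582}{\left(-15\right) 3587 - 24758} - \frac{139829}{-74677}\right) - 11258\right) + 293186 = \left(\left(- \frac{139582}{-53805 - 24758} - - \frac{139829}{74677}\right) - 11258\right) + 293186 = \left(\left(- \frac{139582}{-78563} + \frac{139829}{74677}\right) - 11258\right) + 293186 = \left(\left(\left(-139582\right) \left(- \frac{1}{78563}\right) + \frac{139829}{74677}\right) - 11258\right) + 293186 = \left(\left(\frac{139582}{78563} + \frac{139829}{74677}\right) - 11258\right) + 293186 = \left(\frac{21408950741}{5866849151} - 11258\right) + 293186 = - \frac{66027578791217}{5866849151} + 293186 = \frac{1654050456393869}{5866849151}$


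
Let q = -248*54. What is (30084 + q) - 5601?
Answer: 11091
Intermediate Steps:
q = -13392
(30084 + q) - 5601 = (30084 - 13392) - 5601 = 16692 - 5601 = 11091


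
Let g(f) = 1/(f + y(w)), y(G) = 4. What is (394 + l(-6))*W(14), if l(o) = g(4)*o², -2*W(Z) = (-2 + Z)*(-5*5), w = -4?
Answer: 59775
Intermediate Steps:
g(f) = 1/(4 + f) (g(f) = 1/(f + 4) = 1/(4 + f))
W(Z) = -25 + 25*Z/2 (W(Z) = -(-2 + Z)*(-5*5)/2 = -(-2 + Z)*(-25)/2 = -(50 - 25*Z)/2 = -25 + 25*Z/2)
l(o) = o²/8 (l(o) = o²/(4 + 4) = o²/8)
(394 + l(-6))*W(14) = (394 + (⅛)*(-6)²)*(-25 + (25/2)*14) = (394 + (⅛)*36)*(-25 + 175) = (394 + 9/2)*150 = (797/2)*150 = 59775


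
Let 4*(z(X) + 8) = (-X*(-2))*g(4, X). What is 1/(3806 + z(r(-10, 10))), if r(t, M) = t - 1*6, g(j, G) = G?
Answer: 1/3926 ≈ 0.00025471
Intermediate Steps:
r(t, M) = -6 + t (r(t, M) = t - 6 = -6 + t)
z(X) = -8 + X²/2 (z(X) = -8 + ((-X*(-2))*X)/4 = -8 + ((2*X)*X)/4 = -8 + (2*X²)/4 = -8 + X²/2)
1/(3806 + z(r(-10, 10))) = 1/(3806 + (-8 + (-6 - 10)²/2)) = 1/(3806 + (-8 + (½)*(-16)²)) = 1/(3806 + (-8 + (½)*256)) = 1/(3806 + (-8 + 128)) = 1/(3806 + 120) = 1/3926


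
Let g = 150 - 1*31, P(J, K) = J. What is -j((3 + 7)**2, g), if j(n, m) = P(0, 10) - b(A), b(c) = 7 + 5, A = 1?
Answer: 12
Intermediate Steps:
b(c) = 12
g = 119 (g = 150 - 31 = 119)
j(n, m) = -12 (j(n, m) = 0 - 1*12 = 0 - 12 = -12)
-j((3 + 7)**2, g) = -1*(-12) = 12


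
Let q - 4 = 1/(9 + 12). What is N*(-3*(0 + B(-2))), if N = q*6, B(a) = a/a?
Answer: -510/7 ≈ -72.857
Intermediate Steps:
B(a) = 1
q = 85/21 (q = 4 + 1/(9 + 12) = 4 + 1/21 = 85/21 ≈ 4.0476)
N = 170/7 (N = (85/21)*6 = 170/7 ≈ 24.286)
N*(-3*(0 + B(-2))) = 170*(-3*(0 + 1))/7 = 170*(-3*1)/7 = (170/7)*(-3) = -510/7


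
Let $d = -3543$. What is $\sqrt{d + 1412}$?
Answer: $i \sqrt{2131} \approx 46.163 i$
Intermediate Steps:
$\sqrt{d + 1412} = \sqrt{-3543 + 1412} = \sqrt{-2131} = i \sqrt{2131}$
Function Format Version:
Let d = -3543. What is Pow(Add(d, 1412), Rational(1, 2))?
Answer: Mul(I, Pow(2131, Rational(1, 2))) ≈ Mul(46.163, I)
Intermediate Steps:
Pow(Add(d, 1412), Rational(1, 2)) = Pow(Add(-3543, 1412), Rational(1, 2)) = Pow(-2131, Rational(1, 2)) = Mul(I, Pow(2131, Rational(1, 2)))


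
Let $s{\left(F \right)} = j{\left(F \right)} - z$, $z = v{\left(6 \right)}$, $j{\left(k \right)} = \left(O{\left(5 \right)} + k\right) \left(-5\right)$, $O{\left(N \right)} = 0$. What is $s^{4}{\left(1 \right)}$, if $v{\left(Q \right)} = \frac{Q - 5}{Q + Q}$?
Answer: $\frac{13845841}{20736} \approx 667.72$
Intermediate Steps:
$v{\left(Q \right)} = \frac{-5 + Q}{2 Q}$
$j{\left(k \right)} = - 5 k$ ($j{\left(k \right)} = \left(0 + k\right) \left(-5\right) = k \left(-5\right) = - 5 k$)
$z = \frac{1}{12}$ ($z = \frac{-5 + 6}{2 \cdot 6} = \frac{1}{2} \cdot \frac{1}{6} \cdot 1 = \frac{1}{12} \approx 0.083333$)
$s{\left(F \right)} = - \frac{1}{12} - 5 F$ ($s{\left(F \right)} = - 5 F - \frac{1}{12} = - \frac{1}{12} - 5 F$)
$s^{4}{\left(1 \right)} = \left(- \frac{1}{12} - 5\right)^{4} = \left(- \frac{61}{12}\right)^{4} = \frac{13845841}{20736}$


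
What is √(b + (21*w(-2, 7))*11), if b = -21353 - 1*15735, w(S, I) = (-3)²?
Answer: I*√35009 ≈ 187.11*I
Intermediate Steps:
w(S, I) = 9
b = -37088 (b = -21353 - 15735 = -37088)
√(b + (21*w(-2, 7))*11) = √(-37088 + (21*9)*11) = √(-37088 + 189*11) = √(-37088 + 2079) = √(-35009) = I*√35009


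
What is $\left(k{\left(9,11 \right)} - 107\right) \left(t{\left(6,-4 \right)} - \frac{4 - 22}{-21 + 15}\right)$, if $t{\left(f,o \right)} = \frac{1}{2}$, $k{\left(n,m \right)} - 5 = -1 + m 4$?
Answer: $\frac{295}{2} \approx 147.5$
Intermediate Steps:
$k{\left(n,m \right)} = 4 + 4 m$ ($k{\left(n,m \right)} = 5 + \left(-1 + m 4\right) = 5 + \left(-1 + 4 m\right) = 4 + 4 m$)
$t{\left(f,o \right)} = \frac{1}{2}$
$\left(k{\left(9,11 \right)} - 107\right) \left(t{\left(6,-4 \right)} - \frac{4 - 22}{-21 + 15}\right) = \left(\left(4 + 4 \cdot 11\right) - 107\right) \left(\frac{1}{2} - \frac{4 - 22}{-21 + 15}\right) = \left(\left(4 + 44\right) - 107\right) \left(\frac{1}{2} - - \frac{18}{-6}\right) = \left(48 - 107\right) \left(\frac{1}{2} - \left(-18\right) \left(- \frac{1}{6}\right)\right) = - 59 \left(\frac{1}{2} - 3\right) = \left(-59\right) \left(- \frac{5}{2}\right) = \frac{295}{2}$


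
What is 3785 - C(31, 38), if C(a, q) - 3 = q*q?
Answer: 2338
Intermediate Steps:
C(a, q) = 3 + q**2 (C(a, q) = 3 + q*q = 3 + q**2)
3785 - C(31, 38) = 3785 - (3 + 38**2) = 3785 - (3 + 1444) = 3785 - 1*1447 = 3785 - 1447 = 2338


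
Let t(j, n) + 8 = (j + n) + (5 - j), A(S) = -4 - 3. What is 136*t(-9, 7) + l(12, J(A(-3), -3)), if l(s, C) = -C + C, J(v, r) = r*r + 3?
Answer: 544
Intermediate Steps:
A(S) = -7
t(j, n) = -3 + n (t(j, n) = -8 + ((j + n) + (5 - j)) = -8 + (5 + n) = -3 + n)
J(v, r) = 3 + r**2 (J(v, r) = r**2 + 3 = 3 + r**2)
l(s, C) = 0
136*t(-9, 7) + l(12, J(A(-3), -3)) = 136*(-3 + 7) + 0 = 136*4 + 0 = 544 + 0 = 544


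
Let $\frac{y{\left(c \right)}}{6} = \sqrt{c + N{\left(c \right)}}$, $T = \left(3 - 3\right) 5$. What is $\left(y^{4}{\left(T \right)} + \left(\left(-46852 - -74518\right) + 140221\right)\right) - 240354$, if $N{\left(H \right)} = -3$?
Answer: $-60803$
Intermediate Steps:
$T = 0$ ($T = 0 \cdot 5 = 0$)
$y{\left(c \right)} = 6 \sqrt{-3 + c}$ ($y{\left(c \right)} = 6 \sqrt{c - 3} = 6 \sqrt{-3 + c}$)
$\left(y^{4}{\left(T \right)} + \left(\left(-46852 - -74518\right) + 140221\right)\right) - 240354 = \left(\left(6 \sqrt{-3 + 0}\right)^{4} + \left(\left(-46852 - -74518\right) + 140221\right)\right) - 240354 = \left(\left(6 \sqrt{-3}\right)^{4} + \left(\left(-46852 + 74518\right) + 140221\right)\right) - 240354 = \left(\left(6 i \sqrt{3}\right)^{4} + \left(27666 + 140221\right)\right) - 240354 = \left(\left(6 i \sqrt{3}\right)^{4} + 167887\right) - 240354 = \left(11664 + 167887\right) - 240354 = 179551 - 240354 = -60803$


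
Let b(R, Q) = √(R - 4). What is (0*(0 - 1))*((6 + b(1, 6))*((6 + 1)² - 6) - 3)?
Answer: 0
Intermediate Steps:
b(R, Q) = √(-4 + R)
(0*(0 - 1))*((6 + b(1, 6))*((6 + 1)² - 6) - 3) = (0*(0 - 1))*((6 + √(-4 + 1))*((6 + 1)² - 6) - 3) = (0*(-1))*((6 + √(-3))*(7² - 6) - 3) = 0*((6 + I*√3)*(49 - 6) - 3) = 0*((6 + I*√3)*43 - 3) = 0*((258 + 43*I*√3) - 3) = 0*(255 + 43*I*√3) = 0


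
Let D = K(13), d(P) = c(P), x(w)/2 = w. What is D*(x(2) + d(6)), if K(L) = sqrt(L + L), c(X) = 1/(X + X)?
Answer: 49*sqrt(26)/12 ≈ 20.821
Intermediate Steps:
x(w) = 2*w
c(X) = 1/(2*X)
K(L) = sqrt(2)*sqrt(L) (K(L) = sqrt(2*L) = sqrt(2)*sqrt(L))
d(P) = 1/(2*P)
D = sqrt(26) (D = sqrt(2)*sqrt(13) = sqrt(26) ≈ 5.0990)
D*(x(2) + d(6)) = sqrt(26)*(2*2 + (1/2)/6) = sqrt(26)*(4 + (1/2)*(1/6)) = sqrt(26)*(4 + 1/12) = sqrt(26)*(49/12) = 49*sqrt(26)/12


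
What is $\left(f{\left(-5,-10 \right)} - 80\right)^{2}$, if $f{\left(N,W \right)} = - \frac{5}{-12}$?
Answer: $\frac{912025}{144} \approx 6333.5$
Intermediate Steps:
$f{\left(N,W \right)} = \frac{5}{12}$ ($f{\left(N,W \right)} = \left(-5\right) \left(- \frac{1}{12}\right) = \frac{5}{12}$)
$\left(f{\left(-5,-10 \right)} - 80\right)^{2} = \left(\frac{5}{12} - 80\right)^{2} = \left(- \frac{955}{12}\right)^{2} = \frac{912025}{144}$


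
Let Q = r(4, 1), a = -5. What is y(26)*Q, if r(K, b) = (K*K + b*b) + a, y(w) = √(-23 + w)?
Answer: 12*√3 ≈ 20.785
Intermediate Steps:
r(K, b) = -5 + K² + b² (r(K, b) = (K*K + b*b) - 5 = (K² + b²) - 5 = -5 + K² + b²)
Q = 12 (Q = -5 + 4² + 1² = -5 + 16 + 1 = 12)
y(26)*Q = √(-23 + 26)*12 = √3*12 = 12*√3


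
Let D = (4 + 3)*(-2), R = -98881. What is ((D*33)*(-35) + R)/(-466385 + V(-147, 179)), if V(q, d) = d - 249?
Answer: 82711/466455 ≈ 0.17732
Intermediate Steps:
V(q, d) = -249 + d
D = -14 (D = 7*(-2) = -14)
((D*33)*(-35) + R)/(-466385 + V(-147, 179)) = (-14*33*(-35) - 98881)/(-466385 + (-249 + 179)) = (-462*(-35) - 98881)/(-466385 - 70) = (16170 - 98881)/(-466455) = -82711*(-1/466455) = 82711/466455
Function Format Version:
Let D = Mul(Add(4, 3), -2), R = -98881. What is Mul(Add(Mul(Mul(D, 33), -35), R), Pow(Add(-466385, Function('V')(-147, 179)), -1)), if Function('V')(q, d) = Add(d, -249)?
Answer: Rational(82711, 466455) ≈ 0.17732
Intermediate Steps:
Function('V')(q, d) = Add(-249, d)
D = -14 (D = Mul(7, -2) = -14)
Mul(Add(Mul(Mul(D, 33), -35), R), Pow(Add(-466385, Function('V')(-147, 179)), -1)) = Mul(Add(Mul(Mul(-14, 33), -35), -98881), Pow(Add(-466385, Add(-249, 179)), -1)) = Mul(Add(Mul(-462, -35), -98881), Pow(Add(-466385, -70), -1)) = Mul(Add(16170, -98881), Pow(-466455, -1)) = Mul(-82711, Rational(-1, 466455)) = Rational(82711, 466455)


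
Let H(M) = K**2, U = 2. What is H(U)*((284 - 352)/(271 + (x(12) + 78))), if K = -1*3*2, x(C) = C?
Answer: -2448/361 ≈ -6.7812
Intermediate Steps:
K = -6 (K = -3*2 = -6)
H(M) = 36 (H(M) = (-6)**2 = 36)
H(U)*((284 - 352)/(271 + (x(12) + 78))) = 36*((284 - 352)/(271 + (12 + 78))) = 36*(-68/(271 + 90)) = 36*(-68/361) = -2448/361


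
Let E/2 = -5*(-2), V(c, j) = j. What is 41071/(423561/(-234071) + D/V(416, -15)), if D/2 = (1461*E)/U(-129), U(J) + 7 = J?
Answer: 163430010697/106792040 ≈ 1530.4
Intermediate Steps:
U(J) = -7 + J
E = 20 (E = 2*(-5*(-2)) = 2*10 = 20)
D = -7305/17 (D = 2*((1461*20)/(-7 - 129)) = 2*(29220/(-136)) = 2*(29220*(-1/136)) = 2*(-7305/34) = -7305/17 ≈ -429.71)
41071/(423561/(-234071) + D/V(416, -15)) = 41071/(423561/(-234071) - 7305/17/(-15)) = 41071/(423561*(-1/234071) - 7305/17*(-1/15)) = 41071/(-423561/234071 + 487/17) = 41071/(106792040/3979207) = 41071*(3979207/106792040) = 163430010697/106792040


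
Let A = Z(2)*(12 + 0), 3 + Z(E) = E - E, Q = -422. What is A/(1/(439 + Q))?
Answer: -612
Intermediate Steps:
Z(E) = -3 (Z(E) = -3 + (E - E) = -3 + 0 = -3)
A = -36 (A = -3*(12 + 0) = -3*12 = -36)
A/(1/(439 + Q)) = -36/(1/(439 - 422)) = -36/(1/17) = -36/1/17 = -36*17 = -612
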